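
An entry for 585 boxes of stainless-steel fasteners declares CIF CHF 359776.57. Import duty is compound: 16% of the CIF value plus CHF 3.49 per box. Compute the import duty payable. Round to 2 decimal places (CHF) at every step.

Import duty: CHF 59605.90

Ad valorem component: 359776.57 × 16% = 57564.25
Specific component: 585 × 3.49 = 2041.65
Import duty = 57564.25 + 2041.65 = 59605.90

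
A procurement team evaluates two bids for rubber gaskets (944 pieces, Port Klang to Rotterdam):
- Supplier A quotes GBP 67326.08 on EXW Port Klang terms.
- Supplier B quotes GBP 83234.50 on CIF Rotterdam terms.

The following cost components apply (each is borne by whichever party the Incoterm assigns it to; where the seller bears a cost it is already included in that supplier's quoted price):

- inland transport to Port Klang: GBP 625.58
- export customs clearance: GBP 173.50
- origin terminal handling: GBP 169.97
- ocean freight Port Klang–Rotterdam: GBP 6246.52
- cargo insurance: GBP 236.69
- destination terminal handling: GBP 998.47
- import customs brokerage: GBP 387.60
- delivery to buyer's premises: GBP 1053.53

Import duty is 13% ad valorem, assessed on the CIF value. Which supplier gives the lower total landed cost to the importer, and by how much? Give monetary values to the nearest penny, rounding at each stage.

Supplier A is cheaper by GBP 9555.47

Supplier A (EXW):
CIF value = EXW price + inland to port + export clearance + origin terminal + freight + insurance = 67326.08 + 625.58 + 173.50 + 169.97 + 6246.52 + 236.69 = 74778.34
Import duty = 74778.34 × 13% = 9721.18
Buyer bears (A): 625.58 + 173.50 + 169.97 + 6246.52 + 236.69 + 998.47 + 387.60 + 1053.53 = 9891.86
Landed cost (A) = invoice 67326.08 + 9891.86 + duty 9721.18 = 86939.12
Supplier B (CIF):
The CIF price already equals the CIF value: 83234.50
Import duty = 83234.50 × 13% = 10820.49
Buyer bears (B): 998.47 + 387.60 + 1053.53 = 2439.60
Landed cost (B) = invoice 83234.50 + 2439.60 + duty 10820.49 = 96494.59
Difference = |86939.12 − 96494.59| = 9555.47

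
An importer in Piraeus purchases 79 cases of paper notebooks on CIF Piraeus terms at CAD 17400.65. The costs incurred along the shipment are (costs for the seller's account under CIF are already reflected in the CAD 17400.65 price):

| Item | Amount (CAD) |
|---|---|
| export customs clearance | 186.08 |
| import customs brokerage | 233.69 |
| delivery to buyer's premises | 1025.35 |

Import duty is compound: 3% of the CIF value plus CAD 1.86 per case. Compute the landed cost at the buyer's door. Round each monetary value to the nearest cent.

CIF: the seller pays costs through ocean freight and marine insurance to the destination port.
Already in the invoice (seller's account under CIF): export clearance — exclude.
The CIF price already equals the CIF value: 17400.65
Ad valorem component: 17400.65 × 3% = 522.02
Specific component: 79 × 1.86 = 146.94
Import duty = 522.02 + 146.94 = 668.96
Buyer bears: brokerage 233.69 + delivery 1025.35 + duty 668.96 = 1928.00
Landed cost = invoice 17400.65 + 1928.00 = 19328.65

Total landed cost: CAD 19328.65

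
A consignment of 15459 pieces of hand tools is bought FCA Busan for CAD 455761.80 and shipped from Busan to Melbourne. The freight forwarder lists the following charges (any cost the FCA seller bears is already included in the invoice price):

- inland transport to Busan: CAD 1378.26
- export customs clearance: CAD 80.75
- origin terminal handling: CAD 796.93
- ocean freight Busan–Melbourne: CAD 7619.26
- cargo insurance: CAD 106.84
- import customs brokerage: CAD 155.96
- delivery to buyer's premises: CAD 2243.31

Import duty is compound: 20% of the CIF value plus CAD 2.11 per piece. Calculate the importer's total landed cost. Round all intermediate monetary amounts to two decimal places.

Total landed cost: CAD 592159.56

FCA: the seller delivers export-cleared goods to the carrier; the buyer bears costs from that point.
Already in the invoice (seller's account under FCA): inland to port, export clearance — exclude.
CIF value = FCA price + origin terminal + freight + insurance = 455761.80 + 796.93 + 7619.26 + 106.84 = 464284.83
Ad valorem component: 464284.83 × 20% = 92856.97
Specific component: 15459 × 2.11 = 32618.49
Import duty = 92856.97 + 32618.49 = 125475.46
Buyer bears: origin terminal 796.93 + freight 7619.26 + insurance 106.84 + brokerage 155.96 + delivery 2243.31 + duty 125475.46 = 136397.76
Landed cost = invoice 455761.80 + 136397.76 = 592159.56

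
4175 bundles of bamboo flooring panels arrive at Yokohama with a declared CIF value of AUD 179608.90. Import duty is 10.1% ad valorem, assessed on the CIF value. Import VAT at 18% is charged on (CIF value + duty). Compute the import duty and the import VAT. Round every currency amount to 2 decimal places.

Import duty: AUD 18140.50; import VAT: AUD 35594.89

Import duty = 179608.90 × 10.1% = 18140.50
VAT base = CIF + duty = 179608.90 + 18140.50 = 197749.40
Import VAT = 197749.40 × 18% = 35594.89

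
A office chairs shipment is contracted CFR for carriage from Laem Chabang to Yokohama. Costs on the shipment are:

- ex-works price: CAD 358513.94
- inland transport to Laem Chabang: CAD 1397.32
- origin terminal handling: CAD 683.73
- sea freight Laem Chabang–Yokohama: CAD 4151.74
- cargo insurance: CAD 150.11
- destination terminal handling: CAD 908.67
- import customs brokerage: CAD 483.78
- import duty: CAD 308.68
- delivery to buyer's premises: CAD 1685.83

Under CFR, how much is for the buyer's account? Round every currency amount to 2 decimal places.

Buyer's account: CAD 3537.07

CFR: the seller pays costs through ocean freight to the destination port, but not insurance.
Seller's account: goods 358513.94 + inland to port 1397.32 + origin terminal 683.73 + freight 4151.74 = 364746.73
Buyer's account: insurance 150.11 + destination terminal 908.67 + brokerage 483.78 + duty 308.68 + delivery 1685.83 = 3537.07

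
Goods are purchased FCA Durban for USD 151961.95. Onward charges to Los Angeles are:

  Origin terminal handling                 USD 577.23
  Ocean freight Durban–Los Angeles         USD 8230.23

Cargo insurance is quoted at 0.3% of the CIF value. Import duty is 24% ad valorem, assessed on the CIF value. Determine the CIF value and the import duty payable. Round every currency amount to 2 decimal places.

Let C be the CIF value. C = FCA price + pre-shipment costs + freight + 0.3% × C
C − 0.3% × C = 151961.95 + 577.23 + 8230.23
0.997 × C = 160769.41
C = 160769.41 / 0.997 = 161253.17
Insurance premium = 0.3% × 161253.17 = 483.76
Import duty = 161253.17 × 24% = 38700.76

CIF value: USD 161253.17; import duty: USD 38700.76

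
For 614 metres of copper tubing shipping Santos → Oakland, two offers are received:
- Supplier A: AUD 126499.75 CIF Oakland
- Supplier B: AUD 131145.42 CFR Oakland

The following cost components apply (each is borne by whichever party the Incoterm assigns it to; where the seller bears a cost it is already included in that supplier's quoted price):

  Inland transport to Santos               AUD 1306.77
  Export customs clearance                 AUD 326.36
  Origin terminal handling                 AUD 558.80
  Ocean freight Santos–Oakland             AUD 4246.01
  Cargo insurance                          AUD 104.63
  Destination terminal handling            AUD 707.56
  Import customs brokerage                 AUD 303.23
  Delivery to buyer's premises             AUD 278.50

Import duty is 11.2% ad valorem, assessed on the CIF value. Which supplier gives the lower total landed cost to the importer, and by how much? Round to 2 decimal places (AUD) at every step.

Supplier A (CIF):
The CIF price already equals the CIF value: 126499.75
Import duty = 126499.75 × 11.2% = 14167.97
Buyer bears (A): 707.56 + 303.23 + 278.50 = 1289.29
Landed cost (A) = invoice 126499.75 + 1289.29 + duty 14167.97 = 141957.01
Supplier B (CFR):
CIF value = CFR price + insurance = 131145.42 + 104.63 = 131250.05
Import duty = 131250.05 × 11.2% = 14700.01
Buyer bears (B): 104.63 + 707.56 + 303.23 + 278.50 = 1393.92
Landed cost (B) = invoice 131145.42 + 1393.92 + duty 14700.01 = 147239.35
Difference = |141957.01 − 147239.35| = 5282.34

Supplier A is cheaper by AUD 5282.34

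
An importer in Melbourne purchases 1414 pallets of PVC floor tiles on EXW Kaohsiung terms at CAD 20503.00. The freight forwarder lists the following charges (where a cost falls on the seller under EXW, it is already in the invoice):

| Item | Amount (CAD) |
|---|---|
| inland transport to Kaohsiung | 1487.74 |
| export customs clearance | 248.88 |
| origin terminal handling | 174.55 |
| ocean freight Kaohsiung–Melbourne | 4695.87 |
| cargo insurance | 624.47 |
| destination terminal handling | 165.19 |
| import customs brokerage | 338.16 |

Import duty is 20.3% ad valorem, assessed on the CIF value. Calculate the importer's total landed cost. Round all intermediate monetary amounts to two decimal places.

EXW: the seller makes goods available at their premises; the buyer bears all onward costs.
CIF value = EXW price + inland to port + export clearance + origin terminal + freight + insurance = 20503.00 + 1487.74 + 248.88 + 174.55 + 4695.87 + 624.47 = 27734.51
Import duty = 27734.51 × 20.3% = 5630.11
Buyer bears: inland to port 1487.74 + export clearance 248.88 + origin terminal 174.55 + freight 4695.87 + insurance 624.47 + destination terminal 165.19 + brokerage 338.16 + duty 5630.11 = 13364.97
Landed cost = invoice 20503.00 + 13364.97 = 33867.97

Total landed cost: CAD 33867.97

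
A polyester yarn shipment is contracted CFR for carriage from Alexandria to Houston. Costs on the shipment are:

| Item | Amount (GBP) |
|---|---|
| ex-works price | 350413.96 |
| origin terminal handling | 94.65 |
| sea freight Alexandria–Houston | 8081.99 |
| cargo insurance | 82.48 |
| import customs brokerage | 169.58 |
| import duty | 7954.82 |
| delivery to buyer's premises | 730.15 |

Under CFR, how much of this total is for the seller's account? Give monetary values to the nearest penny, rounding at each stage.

CFR: the seller pays costs through ocean freight to the destination port, but not insurance.
Seller's account: goods 350413.96 + origin terminal 94.65 + freight 8081.99 = 358590.60
Buyer's account: insurance 82.48 + brokerage 169.58 + duty 7954.82 + delivery 730.15 = 8937.03

Seller's account: GBP 358590.60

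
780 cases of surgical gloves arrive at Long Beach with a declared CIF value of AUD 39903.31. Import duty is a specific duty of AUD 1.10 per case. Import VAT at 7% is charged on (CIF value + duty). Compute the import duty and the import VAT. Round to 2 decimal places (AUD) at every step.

Import duty = 780 × 1.10 = 858.00
VAT base = CIF + duty = 39903.31 + 858.00 = 40761.31
Import VAT = 40761.31 × 7% = 2853.29

Import duty: AUD 858.00; import VAT: AUD 2853.29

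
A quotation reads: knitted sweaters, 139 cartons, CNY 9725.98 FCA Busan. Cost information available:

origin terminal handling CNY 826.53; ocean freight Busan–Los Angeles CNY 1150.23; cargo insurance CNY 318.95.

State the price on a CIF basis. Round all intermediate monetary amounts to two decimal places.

From FCA to CIF, the seller additionally bears: origin terminal, freight, insurance.
CIF price = 9725.98 + 826.53 + 1150.23 + 318.95 = 12021.69

CIF price: CNY 12021.69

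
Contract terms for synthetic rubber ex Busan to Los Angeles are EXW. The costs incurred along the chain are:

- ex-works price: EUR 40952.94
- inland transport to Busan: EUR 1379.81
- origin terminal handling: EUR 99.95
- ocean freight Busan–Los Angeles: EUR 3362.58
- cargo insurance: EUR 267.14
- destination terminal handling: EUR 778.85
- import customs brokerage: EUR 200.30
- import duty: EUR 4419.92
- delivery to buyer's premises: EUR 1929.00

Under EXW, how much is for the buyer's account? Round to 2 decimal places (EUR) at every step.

Buyer's account: EUR 12437.55

EXW: the seller makes goods available at their premises; the buyer bears all onward costs.
Seller's account: goods 40952.94 = 40952.94
Buyer's account: inland to port 1379.81 + origin terminal 99.95 + freight 3362.58 + insurance 267.14 + destination terminal 778.85 + brokerage 200.30 + duty 4419.92 + delivery 1929.00 = 12437.55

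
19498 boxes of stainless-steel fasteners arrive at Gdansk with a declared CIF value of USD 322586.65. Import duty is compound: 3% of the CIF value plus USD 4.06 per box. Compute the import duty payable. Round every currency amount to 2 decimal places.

Ad valorem component: 322586.65 × 3% = 9677.60
Specific component: 19498 × 4.06 = 79161.88
Import duty = 9677.60 + 79161.88 = 88839.48

Import duty: USD 88839.48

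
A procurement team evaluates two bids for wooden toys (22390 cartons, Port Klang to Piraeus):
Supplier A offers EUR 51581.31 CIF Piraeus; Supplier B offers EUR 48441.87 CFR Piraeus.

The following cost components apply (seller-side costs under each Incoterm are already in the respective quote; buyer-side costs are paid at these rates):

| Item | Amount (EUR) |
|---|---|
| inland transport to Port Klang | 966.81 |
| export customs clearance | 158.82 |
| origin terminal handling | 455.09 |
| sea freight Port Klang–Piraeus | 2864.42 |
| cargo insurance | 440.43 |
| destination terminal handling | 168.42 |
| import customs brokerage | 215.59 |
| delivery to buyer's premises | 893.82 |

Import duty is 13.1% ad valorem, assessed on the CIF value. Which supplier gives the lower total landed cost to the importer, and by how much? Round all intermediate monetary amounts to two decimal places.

Supplier B is cheaper by EUR 3052.58

Supplier A (CIF):
The CIF price already equals the CIF value: 51581.31
Import duty = 51581.31 × 13.1% = 6757.15
Buyer bears (A): 168.42 + 215.59 + 893.82 = 1277.83
Landed cost (A) = invoice 51581.31 + 1277.83 + duty 6757.15 = 59616.29
Supplier B (CFR):
CIF value = CFR price + insurance = 48441.87 + 440.43 = 48882.30
Import duty = 48882.30 × 13.1% = 6403.58
Buyer bears (B): 440.43 + 168.42 + 215.59 + 893.82 = 1718.26
Landed cost (B) = invoice 48441.87 + 1718.26 + duty 6403.58 = 56563.71
Difference = |59616.29 − 56563.71| = 3052.58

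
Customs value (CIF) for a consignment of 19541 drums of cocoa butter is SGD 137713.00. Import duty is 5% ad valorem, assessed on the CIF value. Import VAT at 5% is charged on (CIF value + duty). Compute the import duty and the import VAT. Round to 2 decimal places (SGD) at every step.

Import duty = 137713.00 × 5% = 6885.65
VAT base = CIF + duty = 137713.00 + 6885.65 = 144598.65
Import VAT = 144598.65 × 5% = 7229.93

Import duty: SGD 6885.65; import VAT: SGD 7229.93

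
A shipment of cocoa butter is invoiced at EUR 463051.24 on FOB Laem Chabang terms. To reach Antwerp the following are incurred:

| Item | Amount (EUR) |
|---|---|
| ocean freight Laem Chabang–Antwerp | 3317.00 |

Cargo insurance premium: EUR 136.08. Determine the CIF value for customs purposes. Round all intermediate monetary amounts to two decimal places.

CIF value: EUR 466504.32

CIF = FOB price + freight + insurance
CIF = 463051.24 + 3317.00 + 136.08 = 466504.32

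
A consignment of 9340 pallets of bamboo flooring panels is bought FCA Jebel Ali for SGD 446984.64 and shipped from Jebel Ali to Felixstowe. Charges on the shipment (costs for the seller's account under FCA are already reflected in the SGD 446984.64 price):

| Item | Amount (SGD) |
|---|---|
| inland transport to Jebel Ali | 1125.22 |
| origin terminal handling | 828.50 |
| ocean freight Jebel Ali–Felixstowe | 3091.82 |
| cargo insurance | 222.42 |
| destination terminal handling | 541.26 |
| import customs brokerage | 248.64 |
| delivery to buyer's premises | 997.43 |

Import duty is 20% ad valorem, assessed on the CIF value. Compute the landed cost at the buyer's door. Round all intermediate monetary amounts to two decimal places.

FCA: the seller delivers export-cleared goods to the carrier; the buyer bears costs from that point.
Already in the invoice (seller's account under FCA): inland to port — exclude.
CIF value = FCA price + origin terminal + freight + insurance = 446984.64 + 828.50 + 3091.82 + 222.42 = 451127.38
Import duty = 451127.38 × 20% = 90225.48
Buyer bears: origin terminal 828.50 + freight 3091.82 + insurance 222.42 + destination terminal 541.26 + brokerage 248.64 + delivery 997.43 + duty 90225.48 = 96155.55
Landed cost = invoice 446984.64 + 96155.55 = 543140.19

Total landed cost: SGD 543140.19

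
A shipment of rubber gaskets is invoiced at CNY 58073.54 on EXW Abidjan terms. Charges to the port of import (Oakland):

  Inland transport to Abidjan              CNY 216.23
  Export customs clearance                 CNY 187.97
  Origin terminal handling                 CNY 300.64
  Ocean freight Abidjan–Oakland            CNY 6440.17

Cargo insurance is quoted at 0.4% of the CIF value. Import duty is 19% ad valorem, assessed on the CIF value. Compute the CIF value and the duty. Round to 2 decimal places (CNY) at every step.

CIF value: CNY 65480.47; import duty: CNY 12441.29

Let C be the CIF value. C = EXW price + pre-shipment costs + freight + 0.4% × C
C − 0.4% × C = 58073.54 + 216.23 + 187.97 + 300.64 + 6440.17
0.996 × C = 65218.55
C = 65218.55 / 0.996 = 65480.47
Insurance premium = 0.4% × 65480.47 = 261.92
Import duty = 65480.47 × 19% = 12441.29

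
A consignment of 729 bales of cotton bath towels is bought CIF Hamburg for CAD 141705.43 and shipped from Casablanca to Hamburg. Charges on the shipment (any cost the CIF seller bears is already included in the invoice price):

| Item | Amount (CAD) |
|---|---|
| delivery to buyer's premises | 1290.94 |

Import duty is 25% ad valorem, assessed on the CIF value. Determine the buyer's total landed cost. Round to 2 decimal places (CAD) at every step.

Total landed cost: CAD 178422.73

CIF: the seller pays costs through ocean freight and marine insurance to the destination port.
The CIF price already equals the CIF value: 141705.43
Import duty = 141705.43 × 25% = 35426.36
Buyer bears: delivery 1290.94 + duty 35426.36 = 36717.30
Landed cost = invoice 141705.43 + 36717.30 = 178422.73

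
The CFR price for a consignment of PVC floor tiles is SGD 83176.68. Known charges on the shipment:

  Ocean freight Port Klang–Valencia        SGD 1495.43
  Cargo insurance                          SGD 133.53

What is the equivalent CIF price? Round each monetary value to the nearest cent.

Not relevant to the conversion: freight — on the seller under both CFR and CIF; already in the CFR price and stays in the CIF price.
From CFR to CIF, the seller additionally bears: insurance.
CIF price = 83176.68 + 133.53 = 83310.21

CIF price: SGD 83310.21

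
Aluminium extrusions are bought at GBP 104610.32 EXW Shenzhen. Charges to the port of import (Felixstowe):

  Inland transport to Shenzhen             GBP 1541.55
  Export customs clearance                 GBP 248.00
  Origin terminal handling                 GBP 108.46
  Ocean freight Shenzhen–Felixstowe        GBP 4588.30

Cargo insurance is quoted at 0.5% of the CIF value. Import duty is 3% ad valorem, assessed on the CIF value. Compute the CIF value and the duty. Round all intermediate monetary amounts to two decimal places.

CIF value: GBP 111654.90; import duty: GBP 3349.65

Let C be the CIF value. C = EXW price + pre-shipment costs + freight + 0.5% × C
C − 0.5% × C = 104610.32 + 1541.55 + 248.00 + 108.46 + 4588.30
0.995 × C = 111096.63
C = 111096.63 / 0.995 = 111654.90
Insurance premium = 0.5% × 111654.90 = 558.27
Import duty = 111654.90 × 3% = 3349.65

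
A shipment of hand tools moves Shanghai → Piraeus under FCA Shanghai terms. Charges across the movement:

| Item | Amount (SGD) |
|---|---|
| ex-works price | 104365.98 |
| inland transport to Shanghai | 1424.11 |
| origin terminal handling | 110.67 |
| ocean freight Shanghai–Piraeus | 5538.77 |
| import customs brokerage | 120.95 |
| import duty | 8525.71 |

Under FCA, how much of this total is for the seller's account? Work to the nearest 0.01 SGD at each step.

Seller's account: SGD 105790.09

FCA: the seller delivers export-cleared goods to the carrier; the buyer bears costs from that point.
Seller's account: goods 104365.98 + inland to port 1424.11 = 105790.09
Buyer's account: origin terminal 110.67 + freight 5538.77 + brokerage 120.95 + duty 8525.71 = 14296.10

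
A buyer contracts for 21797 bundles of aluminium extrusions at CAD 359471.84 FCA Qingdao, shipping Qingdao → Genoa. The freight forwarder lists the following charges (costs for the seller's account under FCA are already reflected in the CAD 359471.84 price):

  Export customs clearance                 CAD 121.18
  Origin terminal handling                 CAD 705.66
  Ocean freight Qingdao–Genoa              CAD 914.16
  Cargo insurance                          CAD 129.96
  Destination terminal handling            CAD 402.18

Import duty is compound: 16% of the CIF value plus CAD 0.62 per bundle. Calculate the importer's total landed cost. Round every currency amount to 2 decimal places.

Total landed cost: CAD 432933.40

FCA: the seller delivers export-cleared goods to the carrier; the buyer bears costs from that point.
Already in the invoice (seller's account under FCA): export clearance — exclude.
CIF value = FCA price + origin terminal + freight + insurance = 359471.84 + 705.66 + 914.16 + 129.96 = 361221.62
Ad valorem component: 361221.62 × 16% = 57795.46
Specific component: 21797 × 0.62 = 13514.14
Import duty = 57795.46 + 13514.14 = 71309.60
Buyer bears: origin terminal 705.66 + freight 914.16 + insurance 129.96 + destination terminal 402.18 + duty 71309.60 = 73461.56
Landed cost = invoice 359471.84 + 73461.56 = 432933.40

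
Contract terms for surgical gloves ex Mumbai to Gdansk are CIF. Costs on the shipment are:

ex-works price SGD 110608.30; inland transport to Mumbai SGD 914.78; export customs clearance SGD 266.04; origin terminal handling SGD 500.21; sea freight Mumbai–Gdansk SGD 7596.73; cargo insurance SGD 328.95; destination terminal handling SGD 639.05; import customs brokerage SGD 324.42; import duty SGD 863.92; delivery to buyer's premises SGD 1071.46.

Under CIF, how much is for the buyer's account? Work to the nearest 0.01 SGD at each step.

CIF: the seller pays costs through ocean freight and marine insurance to the destination port.
Seller's account: goods 110608.30 + inland to port 914.78 + export clearance 266.04 + origin terminal 500.21 + freight 7596.73 + insurance 328.95 = 120215.01
Buyer's account: destination terminal 639.05 + brokerage 324.42 + duty 863.92 + delivery 1071.46 = 2898.85

Buyer's account: SGD 2898.85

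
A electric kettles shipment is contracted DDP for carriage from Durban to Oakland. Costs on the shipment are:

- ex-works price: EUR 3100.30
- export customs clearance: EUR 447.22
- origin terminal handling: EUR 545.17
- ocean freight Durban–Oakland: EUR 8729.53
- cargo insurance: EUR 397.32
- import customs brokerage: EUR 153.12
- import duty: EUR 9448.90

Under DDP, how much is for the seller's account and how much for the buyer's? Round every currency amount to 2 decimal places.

DDP: the seller bears all costs including import duty.
Seller's account: goods 3100.30 + export clearance 447.22 + origin terminal 545.17 + freight 8729.53 + insurance 397.32 + brokerage 153.12 + duty 9448.90 = 22821.56
Buyer's account: 0.00

Seller: EUR 22821.56; buyer: EUR 0.00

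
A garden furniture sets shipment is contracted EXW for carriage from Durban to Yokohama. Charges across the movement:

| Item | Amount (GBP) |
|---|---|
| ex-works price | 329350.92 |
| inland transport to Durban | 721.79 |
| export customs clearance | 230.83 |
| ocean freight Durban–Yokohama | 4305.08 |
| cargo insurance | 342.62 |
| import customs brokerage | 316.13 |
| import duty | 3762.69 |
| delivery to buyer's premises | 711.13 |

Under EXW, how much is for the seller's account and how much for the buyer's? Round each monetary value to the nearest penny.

EXW: the seller makes goods available at their premises; the buyer bears all onward costs.
Seller's account: goods 329350.92 = 329350.92
Buyer's account: inland to port 721.79 + export clearance 230.83 + freight 4305.08 + insurance 342.62 + brokerage 316.13 + duty 3762.69 + delivery 711.13 = 10390.27

Seller: GBP 329350.92; buyer: GBP 10390.27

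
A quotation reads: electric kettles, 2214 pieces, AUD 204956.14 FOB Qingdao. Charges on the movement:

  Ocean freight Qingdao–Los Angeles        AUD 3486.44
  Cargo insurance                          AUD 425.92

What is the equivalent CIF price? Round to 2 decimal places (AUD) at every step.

From FOB to CIF, the seller additionally bears: freight, insurance.
CIF price = 204956.14 + 3486.44 + 425.92 = 208868.50

CIF price: AUD 208868.50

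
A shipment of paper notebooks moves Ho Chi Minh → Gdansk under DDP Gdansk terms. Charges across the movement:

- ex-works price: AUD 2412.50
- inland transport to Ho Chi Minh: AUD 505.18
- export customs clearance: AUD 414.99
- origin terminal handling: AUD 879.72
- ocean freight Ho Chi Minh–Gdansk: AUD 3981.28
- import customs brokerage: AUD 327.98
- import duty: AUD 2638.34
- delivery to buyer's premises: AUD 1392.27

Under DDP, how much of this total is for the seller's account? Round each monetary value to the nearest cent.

DDP: the seller bears all costs including import duty.
Seller's account: goods 2412.50 + inland to port 505.18 + export clearance 414.99 + origin terminal 879.72 + freight 3981.28 + brokerage 327.98 + duty 2638.34 + delivery 1392.27 = 12552.26
Buyer's account: 0.00

Seller's account: AUD 12552.26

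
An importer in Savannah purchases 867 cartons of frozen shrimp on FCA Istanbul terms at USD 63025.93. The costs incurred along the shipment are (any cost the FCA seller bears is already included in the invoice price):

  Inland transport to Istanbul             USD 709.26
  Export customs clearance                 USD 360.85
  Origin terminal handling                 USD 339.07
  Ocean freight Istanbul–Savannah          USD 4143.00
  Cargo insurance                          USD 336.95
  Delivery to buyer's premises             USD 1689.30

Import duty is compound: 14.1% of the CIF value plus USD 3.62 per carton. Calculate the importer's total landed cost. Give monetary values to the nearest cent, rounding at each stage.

Total landed cost: USD 82238.93

FCA: the seller delivers export-cleared goods to the carrier; the buyer bears costs from that point.
Already in the invoice (seller's account under FCA): inland to port, export clearance — exclude.
CIF value = FCA price + origin terminal + freight + insurance = 63025.93 + 339.07 + 4143.00 + 336.95 = 67844.95
Ad valorem component: 67844.95 × 14.1% = 9566.14
Specific component: 867 × 3.62 = 3138.54
Import duty = 9566.14 + 3138.54 = 12704.68
Buyer bears: origin terminal 339.07 + freight 4143.00 + insurance 336.95 + delivery 1689.30 + duty 12704.68 = 19213.00
Landed cost = invoice 63025.93 + 19213.00 = 82238.93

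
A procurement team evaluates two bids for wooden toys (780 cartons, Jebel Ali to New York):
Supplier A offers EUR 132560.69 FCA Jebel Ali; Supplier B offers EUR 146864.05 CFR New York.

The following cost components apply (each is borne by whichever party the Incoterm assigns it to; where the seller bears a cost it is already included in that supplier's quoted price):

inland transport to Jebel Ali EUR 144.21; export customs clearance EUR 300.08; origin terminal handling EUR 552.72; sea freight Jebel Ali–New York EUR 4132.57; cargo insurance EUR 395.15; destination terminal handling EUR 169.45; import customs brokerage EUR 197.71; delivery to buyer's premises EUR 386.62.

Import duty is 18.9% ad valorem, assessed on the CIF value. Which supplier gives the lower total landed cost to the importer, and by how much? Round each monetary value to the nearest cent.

Supplier A (FCA):
CIF value = FCA price + origin terminal + freight + insurance = 132560.69 + 552.72 + 4132.57 + 395.15 = 137641.13
Import duty = 137641.13 × 18.9% = 26014.17
Buyer bears (A): 552.72 + 4132.57 + 395.15 + 169.45 + 197.71 + 386.62 = 5834.22
Landed cost (A) = invoice 132560.69 + 5834.22 + duty 26014.17 = 164409.08
Supplier B (CFR):
CIF value = CFR price + insurance = 146864.05 + 395.15 = 147259.20
Import duty = 147259.20 × 18.9% = 27831.99
Buyer bears (B): 395.15 + 169.45 + 197.71 + 386.62 = 1148.93
Landed cost (B) = invoice 146864.05 + 1148.93 + duty 27831.99 = 175844.97
Difference = |164409.08 − 175844.97| = 11435.89

Supplier A is cheaper by EUR 11435.89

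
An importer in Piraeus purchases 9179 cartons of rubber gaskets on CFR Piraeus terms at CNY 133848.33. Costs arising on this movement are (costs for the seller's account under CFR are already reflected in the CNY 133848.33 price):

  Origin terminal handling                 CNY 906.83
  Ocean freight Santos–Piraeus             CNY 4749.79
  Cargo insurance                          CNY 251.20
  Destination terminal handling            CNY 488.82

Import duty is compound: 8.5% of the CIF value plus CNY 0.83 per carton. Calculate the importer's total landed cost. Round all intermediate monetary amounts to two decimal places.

Total landed cost: CNY 153605.38

CFR: the seller pays costs through ocean freight to the destination port, but not insurance.
Already in the invoice (seller's account under CFR): origin terminal, freight — exclude.
CIF value = CFR price + insurance = 133848.33 + 251.20 = 134099.53
Ad valorem component: 134099.53 × 8.5% = 11398.46
Specific component: 9179 × 0.83 = 7618.57
Import duty = 11398.46 + 7618.57 = 19017.03
Buyer bears: insurance 251.20 + destination terminal 488.82 + duty 19017.03 = 19757.05
Landed cost = invoice 133848.33 + 19757.05 = 153605.38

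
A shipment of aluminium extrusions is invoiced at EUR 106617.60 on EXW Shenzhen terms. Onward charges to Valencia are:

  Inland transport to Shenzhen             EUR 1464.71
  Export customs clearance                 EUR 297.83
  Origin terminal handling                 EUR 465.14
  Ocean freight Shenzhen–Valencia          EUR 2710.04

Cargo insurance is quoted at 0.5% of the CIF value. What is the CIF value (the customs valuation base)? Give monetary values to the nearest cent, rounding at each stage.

CIF value: EUR 112115.90

Let C be the CIF value. C = EXW price + pre-shipment costs + freight + 0.5% × C
C − 0.5% × C = 106617.60 + 1464.71 + 297.83 + 465.14 + 2710.04
0.995 × C = 111555.32
C = 111555.32 / 0.995 = 112115.90
Insurance premium = 0.5% × 112115.90 = 560.58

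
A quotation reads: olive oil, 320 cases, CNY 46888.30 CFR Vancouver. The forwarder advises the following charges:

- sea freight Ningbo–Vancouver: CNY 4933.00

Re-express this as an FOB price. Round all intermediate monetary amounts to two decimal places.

FOB price: CNY 41955.30

From CFR to FOB, the seller no longer bears: freight.
FOB price = 46888.30 − 4933.00 = 41955.30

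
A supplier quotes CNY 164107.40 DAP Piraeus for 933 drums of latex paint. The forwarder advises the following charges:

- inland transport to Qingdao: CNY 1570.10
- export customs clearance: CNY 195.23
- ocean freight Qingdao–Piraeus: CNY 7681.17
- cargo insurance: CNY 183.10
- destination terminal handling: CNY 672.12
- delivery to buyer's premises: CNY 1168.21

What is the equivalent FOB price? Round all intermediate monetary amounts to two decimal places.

FOB price: CNY 154402.80

Not relevant to the conversion: inland to port, export clearance — on the seller under both DAP and FOB; already in the DAP price and stays in the FOB price.
From DAP to FOB, the seller no longer bears: freight, insurance, destination terminal, delivery.
FOB price = 164107.40 − 7681.17 − 183.10 − 672.12 − 1168.21 = 154402.80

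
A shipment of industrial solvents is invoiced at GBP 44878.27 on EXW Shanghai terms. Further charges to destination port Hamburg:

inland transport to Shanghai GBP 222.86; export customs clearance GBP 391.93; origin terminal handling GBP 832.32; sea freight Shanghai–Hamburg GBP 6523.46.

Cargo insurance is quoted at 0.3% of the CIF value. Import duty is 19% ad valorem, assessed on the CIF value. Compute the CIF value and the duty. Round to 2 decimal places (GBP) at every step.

Let C be the CIF value. C = EXW price + pre-shipment costs + freight + 0.3% × C
C − 0.3% × C = 44878.27 + 222.86 + 391.93 + 832.32 + 6523.46
0.997 × C = 52848.84
C = 52848.84 / 0.997 = 53007.86
Insurance premium = 0.3% × 53007.86 = 159.02
Import duty = 53007.86 × 19% = 10071.49

CIF value: GBP 53007.86; import duty: GBP 10071.49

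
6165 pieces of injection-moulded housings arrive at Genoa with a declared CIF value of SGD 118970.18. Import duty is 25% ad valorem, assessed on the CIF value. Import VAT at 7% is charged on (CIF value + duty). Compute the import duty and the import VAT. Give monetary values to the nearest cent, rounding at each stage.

Import duty: SGD 29742.55; import VAT: SGD 10409.89

Import duty = 118970.18 × 25% = 29742.55
VAT base = CIF + duty = 118970.18 + 29742.55 = 148712.73
Import VAT = 148712.73 × 7% = 10409.89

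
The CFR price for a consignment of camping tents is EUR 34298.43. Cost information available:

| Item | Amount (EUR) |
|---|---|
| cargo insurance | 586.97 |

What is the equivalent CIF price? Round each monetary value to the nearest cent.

From CFR to CIF, the seller additionally bears: insurance.
CIF price = 34298.43 + 586.97 = 34885.40

CIF price: EUR 34885.40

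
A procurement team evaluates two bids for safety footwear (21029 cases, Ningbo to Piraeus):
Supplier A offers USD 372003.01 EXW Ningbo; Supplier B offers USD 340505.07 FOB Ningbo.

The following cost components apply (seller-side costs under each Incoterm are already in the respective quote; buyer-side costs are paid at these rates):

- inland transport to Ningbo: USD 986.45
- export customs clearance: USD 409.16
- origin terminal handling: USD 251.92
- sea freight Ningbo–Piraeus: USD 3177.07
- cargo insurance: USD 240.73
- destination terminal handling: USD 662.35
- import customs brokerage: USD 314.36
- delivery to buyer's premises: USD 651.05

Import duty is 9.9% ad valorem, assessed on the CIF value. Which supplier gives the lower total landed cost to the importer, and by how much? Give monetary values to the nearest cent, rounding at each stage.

Supplier A (EXW):
CIF value = EXW price + inland to port + export clearance + origin terminal + freight + insurance = 372003.01 + 986.45 + 409.16 + 251.92 + 3177.07 + 240.73 = 377068.34
Import duty = 377068.34 × 9.9% = 37329.77
Buyer bears (A): 986.45 + 409.16 + 251.92 + 3177.07 + 240.73 + 662.35 + 314.36 + 651.05 = 6693.09
Landed cost (A) = invoice 372003.01 + 6693.09 + duty 37329.77 = 416025.87
Supplier B (FOB):
CIF value = FOB price + freight + insurance = 340505.07 + 3177.07 + 240.73 = 343922.87
Import duty = 343922.87 × 9.9% = 34048.36
Buyer bears (B): 3177.07 + 240.73 + 662.35 + 314.36 + 651.05 = 5045.56
Landed cost (B) = invoice 340505.07 + 5045.56 + duty 34048.36 = 379598.99
Difference = |416025.87 − 379598.99| = 36426.88

Supplier B is cheaper by USD 36426.88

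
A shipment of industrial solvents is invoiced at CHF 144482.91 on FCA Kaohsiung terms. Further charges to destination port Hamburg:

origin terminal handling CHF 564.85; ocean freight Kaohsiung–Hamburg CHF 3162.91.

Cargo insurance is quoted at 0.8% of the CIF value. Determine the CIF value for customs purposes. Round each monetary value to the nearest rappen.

CIF value: CHF 149405.92

Let C be the CIF value. C = FCA price + pre-shipment costs + freight + 0.8% × C
C − 0.8% × C = 144482.91 + 564.85 + 3162.91
0.992 × C = 148210.67
C = 148210.67 / 0.992 = 149405.92
Insurance premium = 0.8% × 149405.92 = 1195.25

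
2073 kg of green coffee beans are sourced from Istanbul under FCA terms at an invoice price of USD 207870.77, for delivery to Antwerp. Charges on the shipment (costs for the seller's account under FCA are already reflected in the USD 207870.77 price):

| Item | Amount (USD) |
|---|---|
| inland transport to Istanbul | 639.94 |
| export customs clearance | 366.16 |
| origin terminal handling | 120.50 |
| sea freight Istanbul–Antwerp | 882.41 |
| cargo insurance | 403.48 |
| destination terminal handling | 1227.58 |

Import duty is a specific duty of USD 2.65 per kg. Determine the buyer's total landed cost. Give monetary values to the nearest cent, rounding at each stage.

FCA: the seller delivers export-cleared goods to the carrier; the buyer bears costs from that point.
Already in the invoice (seller's account under FCA): inland to port, export clearance — exclude.
CIF value = FCA price + origin terminal + freight + insurance = 207870.77 + 120.50 + 882.41 + 403.48 = 209277.16
Import duty = 2073 × 2.65 = 5493.45
Buyer bears: origin terminal 120.50 + freight 882.41 + insurance 403.48 + destination terminal 1227.58 + duty 5493.45 = 8127.42
Landed cost = invoice 207870.77 + 8127.42 = 215998.19

Total landed cost: USD 215998.19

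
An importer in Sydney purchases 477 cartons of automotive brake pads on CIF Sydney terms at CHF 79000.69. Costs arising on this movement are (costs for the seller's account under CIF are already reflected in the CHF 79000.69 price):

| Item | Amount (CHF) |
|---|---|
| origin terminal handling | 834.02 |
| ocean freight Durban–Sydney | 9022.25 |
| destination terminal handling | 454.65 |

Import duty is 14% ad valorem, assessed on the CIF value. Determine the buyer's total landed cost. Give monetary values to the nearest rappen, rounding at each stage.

Total landed cost: CHF 90515.44

CIF: the seller pays costs through ocean freight and marine insurance to the destination port.
Already in the invoice (seller's account under CIF): origin terminal, freight — exclude.
The CIF price already equals the CIF value: 79000.69
Import duty = 79000.69 × 14% = 11060.10
Buyer bears: destination terminal 454.65 + duty 11060.10 = 11514.75
Landed cost = invoice 79000.69 + 11514.75 = 90515.44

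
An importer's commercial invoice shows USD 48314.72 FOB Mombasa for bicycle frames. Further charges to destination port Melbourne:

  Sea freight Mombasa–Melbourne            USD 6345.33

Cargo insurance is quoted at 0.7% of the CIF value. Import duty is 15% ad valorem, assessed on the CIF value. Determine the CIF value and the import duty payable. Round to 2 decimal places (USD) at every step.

CIF value: USD 55045.37; import duty: USD 8256.81

Let C be the CIF value. C = FOB price + freight + 0.7% × C
C − 0.7% × C = 48314.72 + 6345.33
0.993 × C = 54660.05
C = 54660.05 / 0.993 = 55045.37
Insurance premium = 0.7% × 55045.37 = 385.32
Import duty = 55045.37 × 15% = 8256.81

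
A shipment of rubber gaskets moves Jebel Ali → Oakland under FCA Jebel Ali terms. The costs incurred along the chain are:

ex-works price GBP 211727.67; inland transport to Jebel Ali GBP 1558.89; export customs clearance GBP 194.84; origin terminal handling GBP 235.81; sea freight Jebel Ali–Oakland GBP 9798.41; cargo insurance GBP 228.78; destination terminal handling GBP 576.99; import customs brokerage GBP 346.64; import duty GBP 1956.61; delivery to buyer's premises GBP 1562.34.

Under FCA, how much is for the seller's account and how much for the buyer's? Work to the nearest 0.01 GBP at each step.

Seller: GBP 213481.40; buyer: GBP 14705.58

FCA: the seller delivers export-cleared goods to the carrier; the buyer bears costs from that point.
Seller's account: goods 211727.67 + inland to port 1558.89 + export clearance 194.84 = 213481.40
Buyer's account: origin terminal 235.81 + freight 9798.41 + insurance 228.78 + destination terminal 576.99 + brokerage 346.64 + duty 1956.61 + delivery 1562.34 = 14705.58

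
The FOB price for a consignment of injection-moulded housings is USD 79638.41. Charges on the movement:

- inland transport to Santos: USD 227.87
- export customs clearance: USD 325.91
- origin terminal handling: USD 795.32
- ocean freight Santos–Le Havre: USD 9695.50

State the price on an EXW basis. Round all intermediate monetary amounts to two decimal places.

EXW price: USD 78289.31

Not relevant to the conversion: freight — on the buyer under both terms; not part of either seller's price.
From FOB to EXW, the seller no longer bears: inland to port, export clearance, origin terminal.
EXW price = 79638.41 − 227.87 − 325.91 − 795.32 = 78289.31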